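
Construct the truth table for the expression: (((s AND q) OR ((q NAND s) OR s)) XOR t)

q | t | s | Output
------------------
0 | 0 | 0 | 1
0 | 0 | 1 | 1
0 | 1 | 0 | 0
0 | 1 | 1 | 0
1 | 0 | 0 | 1
1 | 0 | 1 | 1
1 | 1 | 0 | 0
1 | 1 | 1 | 0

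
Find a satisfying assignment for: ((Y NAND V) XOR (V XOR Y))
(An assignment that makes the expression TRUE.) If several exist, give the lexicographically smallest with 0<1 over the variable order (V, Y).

V=0, Y=0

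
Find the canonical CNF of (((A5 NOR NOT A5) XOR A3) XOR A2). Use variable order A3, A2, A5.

(A3 OR A2 OR A5) AND (A3 OR A2 OR NOT A5) AND (NOT A3 OR NOT A2 OR A5) AND (NOT A3 OR NOT A2 OR NOT A5)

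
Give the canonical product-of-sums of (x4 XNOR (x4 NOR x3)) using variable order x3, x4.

ΠM(0, 1, 3) = (x3 OR x4) AND (x3 OR NOT x4) AND (NOT x3 OR NOT x4)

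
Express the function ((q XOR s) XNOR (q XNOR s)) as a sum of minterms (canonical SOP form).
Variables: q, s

Σm() = FALSE (no minterms)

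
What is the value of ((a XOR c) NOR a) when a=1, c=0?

Substituting: ((1 XOR 0) NOR 1)
= 0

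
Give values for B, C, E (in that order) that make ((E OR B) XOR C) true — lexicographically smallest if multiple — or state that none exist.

B=0, C=0, E=1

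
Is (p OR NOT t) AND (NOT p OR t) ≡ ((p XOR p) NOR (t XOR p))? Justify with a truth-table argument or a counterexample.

Yes, they are equivalent — the two output columns agree on all 4 assignments:
p | t | Expression 1 | Expression 2
-----------------------------------
0 | 0 | 1 | 1
0 | 1 | 0 | 0
1 | 0 | 0 | 0
1 | 1 | 1 | 1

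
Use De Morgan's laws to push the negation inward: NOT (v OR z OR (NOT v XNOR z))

NOT v AND NOT z AND NOT (NOT v XNOR z)
De Morgan's: NOT(OR of terms) = AND of negations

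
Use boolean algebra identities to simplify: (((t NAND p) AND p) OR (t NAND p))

By absorption (E OR (E AND v) = E):
= (t NAND p)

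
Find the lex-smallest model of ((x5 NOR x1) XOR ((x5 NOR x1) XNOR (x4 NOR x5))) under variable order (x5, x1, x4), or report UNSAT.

x5=0, x1=0, x4=1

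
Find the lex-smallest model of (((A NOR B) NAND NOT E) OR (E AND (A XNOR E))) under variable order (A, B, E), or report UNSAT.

A=0, B=0, E=1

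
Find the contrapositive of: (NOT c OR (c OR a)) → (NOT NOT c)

Contrapositive: NOT c → NOT (NOT c OR (c OR a))
Note: A statement and its contrapositive are logically equivalent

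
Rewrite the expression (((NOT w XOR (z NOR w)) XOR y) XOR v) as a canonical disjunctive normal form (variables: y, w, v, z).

(NOT y AND NOT w AND NOT v AND z) OR (NOT y AND NOT w AND v AND NOT z) OR (NOT y AND w AND v AND NOT z) OR (NOT y AND w AND v AND z) OR (y AND NOT w AND NOT v AND NOT z) OR (y AND NOT w AND v AND z) OR (y AND w AND NOT v AND NOT z) OR (y AND w AND NOT v AND z)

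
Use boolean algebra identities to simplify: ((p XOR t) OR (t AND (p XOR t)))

By absorption (E OR (E AND v) = E):
= (p XOR t)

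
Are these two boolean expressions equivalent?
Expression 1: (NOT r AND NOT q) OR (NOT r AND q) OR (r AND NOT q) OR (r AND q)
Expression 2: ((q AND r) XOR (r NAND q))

Yes, they are equivalent — the two output columns agree on all 4 assignments:
r | q | Expression 1 | Expression 2
-----------------------------------
0 | 0 | 1 | 1
0 | 1 | 1 | 1
1 | 0 | 1 | 1
1 | 1 | 1 | 1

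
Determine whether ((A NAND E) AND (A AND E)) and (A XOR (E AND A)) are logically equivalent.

No. Counterexample: with E=0, A=1, Expression 1 = 0 but Expression 2 = 1.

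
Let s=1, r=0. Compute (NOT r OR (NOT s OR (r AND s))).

Substituting: (NOT 0 OR (NOT 1 OR (0 AND 1)))
= 1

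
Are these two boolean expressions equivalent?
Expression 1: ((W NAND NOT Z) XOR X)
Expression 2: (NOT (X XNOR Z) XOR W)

No. Counterexample: with X=0, Z=0, W=0, Expression 1 = 1 but Expression 2 = 0.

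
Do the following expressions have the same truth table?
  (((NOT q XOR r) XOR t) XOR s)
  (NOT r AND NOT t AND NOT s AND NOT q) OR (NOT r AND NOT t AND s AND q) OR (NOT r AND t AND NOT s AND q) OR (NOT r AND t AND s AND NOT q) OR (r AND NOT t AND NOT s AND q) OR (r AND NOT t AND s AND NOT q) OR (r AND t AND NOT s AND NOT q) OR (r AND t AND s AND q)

Yes, they are equivalent — the two output columns agree on all 16 assignments:
r | t | s | q | Expression 1 | Expression 2
-------------------------------------------
0 | 0 | 0 | 0 | 1 | 1
0 | 0 | 0 | 1 | 0 | 0
0 | 0 | 1 | 0 | 0 | 0
0 | 0 | 1 | 1 | 1 | 1
0 | 1 | 0 | 0 | 0 | 0
0 | 1 | 0 | 1 | 1 | 1
0 | 1 | 1 | 0 | 1 | 1
0 | 1 | 1 | 1 | 0 | 0
1 | 0 | 0 | 0 | 0 | 0
1 | 0 | 0 | 1 | 1 | 1
1 | 0 | 1 | 0 | 1 | 1
1 | 0 | 1 | 1 | 0 | 0
1 | 1 | 0 | 0 | 1 | 1
1 | 1 | 0 | 1 | 0 | 0
1 | 1 | 1 | 0 | 0 | 0
1 | 1 | 1 | 1 | 1 | 1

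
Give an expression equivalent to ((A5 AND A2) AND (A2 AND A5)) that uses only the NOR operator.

((((A5 NOR A5) NOR (A2 NOR A2)) NOR ((A5 NOR A5) NOR (A2 NOR A2))) NOR (((A2 NOR A2) NOR (A5 NOR A5)) NOR ((A2 NOR A2) NOR (A5 NOR A5))))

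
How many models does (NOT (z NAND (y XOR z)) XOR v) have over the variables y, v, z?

Satisfying assignments: (0,0,1), (0,1,0), (1,1,0), (1,1,1)
Count: 4 out of 8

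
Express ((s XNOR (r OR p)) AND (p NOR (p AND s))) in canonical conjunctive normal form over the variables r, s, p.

(r OR s OR NOT p) AND (r OR NOT s OR p) AND (r OR NOT s OR NOT p) AND (NOT r OR s OR p) AND (NOT r OR s OR NOT p) AND (NOT r OR NOT s OR NOT p)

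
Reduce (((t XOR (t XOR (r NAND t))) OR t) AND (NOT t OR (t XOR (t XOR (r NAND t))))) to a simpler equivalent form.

By distribution ((E OR v) AND (E OR NOT v) = E) then XOR self-cancellation ((E XOR v) XOR v = E):
= (r NAND t)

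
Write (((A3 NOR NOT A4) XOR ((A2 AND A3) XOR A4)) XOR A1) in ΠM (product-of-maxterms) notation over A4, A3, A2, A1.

ΠM(0, 2, 4, 7, 8, 10, 13, 14) = (A4 OR A3 OR A2 OR A1) AND (A4 OR A3 OR NOT A2 OR A1) AND (A4 OR NOT A3 OR A2 OR A1) AND (A4 OR NOT A3 OR NOT A2 OR NOT A1) AND (NOT A4 OR A3 OR A2 OR A1) AND (NOT A4 OR A3 OR NOT A2 OR A1) AND (NOT A4 OR NOT A3 OR A2 OR NOT A1) AND (NOT A4 OR NOT A3 OR NOT A2 OR A1)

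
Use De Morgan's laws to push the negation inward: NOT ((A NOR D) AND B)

NOT (A NOR D) OR NOT B
De Morgan's: NOT(AND of terms) = OR of negations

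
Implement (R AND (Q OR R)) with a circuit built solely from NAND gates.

((R NAND ((Q NAND Q) NAND (R NAND R))) NAND (R NAND ((Q NAND Q) NAND (R NAND R))))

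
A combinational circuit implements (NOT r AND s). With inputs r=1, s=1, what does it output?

Substituting: (NOT 1 AND 1)
= 0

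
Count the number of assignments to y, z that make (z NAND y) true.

Satisfying assignments: (0,0), (0,1), (1,0)
Count: 3 out of 4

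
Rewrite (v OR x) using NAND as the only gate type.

((v NAND v) NAND (x NAND x))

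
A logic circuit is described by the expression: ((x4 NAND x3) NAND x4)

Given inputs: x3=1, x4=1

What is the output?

Substituting: ((1 NAND 1) NAND 1)
= 1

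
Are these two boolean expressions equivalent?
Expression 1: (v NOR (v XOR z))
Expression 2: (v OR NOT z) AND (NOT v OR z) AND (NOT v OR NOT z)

Yes, they are equivalent — the two output columns agree on all 4 assignments:
v | z | Expression 1 | Expression 2
-----------------------------------
0 | 0 | 1 | 1
0 | 1 | 0 | 0
1 | 0 | 0 | 0
1 | 1 | 0 | 0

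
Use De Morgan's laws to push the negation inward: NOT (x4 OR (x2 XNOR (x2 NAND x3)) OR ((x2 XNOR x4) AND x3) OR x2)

NOT x4 AND NOT (x2 XNOR (x2 NAND x3)) AND NOT ((x2 XNOR x4) AND x3) AND NOT x2
De Morgan's: NOT(OR of terms) = AND of negations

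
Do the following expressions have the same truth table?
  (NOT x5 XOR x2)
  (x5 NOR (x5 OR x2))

No. Counterexample: with x2=1, x5=1, Expression 1 = 1 but Expression 2 = 0.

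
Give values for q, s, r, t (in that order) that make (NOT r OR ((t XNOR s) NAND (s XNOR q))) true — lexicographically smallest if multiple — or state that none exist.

q=0, s=0, r=0, t=0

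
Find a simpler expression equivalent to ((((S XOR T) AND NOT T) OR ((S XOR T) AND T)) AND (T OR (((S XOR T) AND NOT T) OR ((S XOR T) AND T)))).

By absorption (E AND (E OR v) = E) then distribution ((E AND v) OR (E AND NOT v) = E):
= (S XOR T)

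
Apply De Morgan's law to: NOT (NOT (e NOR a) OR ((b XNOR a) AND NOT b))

(e NOR a) AND NOT ((b XNOR a) AND NOT b)
De Morgan's: NOT(OR of terms) = AND of negations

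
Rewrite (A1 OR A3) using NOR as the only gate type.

((A1 NOR A3) NOR (A1 NOR A3))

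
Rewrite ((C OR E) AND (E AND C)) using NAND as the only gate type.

((((C NAND C) NAND (E NAND E)) NAND ((E NAND C) NAND (E NAND C))) NAND (((C NAND C) NAND (E NAND E)) NAND ((E NAND C) NAND (E NAND C))))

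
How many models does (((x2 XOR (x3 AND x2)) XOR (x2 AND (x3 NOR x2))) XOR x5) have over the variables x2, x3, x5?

Satisfying assignments: (0,0,1), (0,1,1), (1,0,0), (1,1,1)
Count: 4 out of 8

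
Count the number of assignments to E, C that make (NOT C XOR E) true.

Satisfying assignments: (0,0), (1,1)
Count: 2 out of 4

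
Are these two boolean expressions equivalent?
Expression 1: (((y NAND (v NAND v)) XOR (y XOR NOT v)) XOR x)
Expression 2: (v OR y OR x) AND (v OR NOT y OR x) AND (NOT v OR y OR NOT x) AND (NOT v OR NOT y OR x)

Yes, they are equivalent — the two output columns agree on all 8 assignments:
v | y | x | Expression 1 | Expression 2
---------------------------------------
0 | 0 | 0 | 0 | 0
0 | 0 | 1 | 1 | 1
0 | 1 | 0 | 0 | 0
0 | 1 | 1 | 1 | 1
1 | 0 | 0 | 1 | 1
1 | 0 | 1 | 0 | 0
1 | 1 | 0 | 0 | 0
1 | 1 | 1 | 1 | 1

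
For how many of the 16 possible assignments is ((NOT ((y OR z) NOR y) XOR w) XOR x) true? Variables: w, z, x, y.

Satisfying assignments: (0,0,0,1), (0,0,1,0), (0,1,0,0), (0,1,0,1), (1,0,0,0), (1,0,1,1), (1,1,1,0), (1,1,1,1)
Count: 8 out of 16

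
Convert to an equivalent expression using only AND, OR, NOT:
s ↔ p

(s AND p) OR (NOT s AND NOT p)
(Biconditional = both true or both false)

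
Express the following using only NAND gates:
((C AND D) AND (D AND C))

((((C NAND D) NAND (C NAND D)) NAND ((D NAND C) NAND (D NAND C))) NAND (((C NAND D) NAND (C NAND D)) NAND ((D NAND C) NAND (D NAND C))))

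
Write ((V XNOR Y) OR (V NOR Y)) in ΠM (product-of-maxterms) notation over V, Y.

ΠM(1, 2) = (V OR NOT Y) AND (NOT V OR Y)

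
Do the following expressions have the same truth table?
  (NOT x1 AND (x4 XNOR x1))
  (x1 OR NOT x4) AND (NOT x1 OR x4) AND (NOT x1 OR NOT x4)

Yes, they are equivalent — the two output columns agree on all 4 assignments:
x1 | x4 | Expression 1 | Expression 2
-------------------------------------
0 | 0 | 1 | 1
0 | 1 | 0 | 0
1 | 0 | 0 | 0
1 | 1 | 0 | 0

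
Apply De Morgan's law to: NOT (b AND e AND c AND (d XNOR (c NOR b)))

NOT b OR NOT e OR NOT c OR NOT (d XNOR (c NOR b))
De Morgan's: NOT(AND of terms) = OR of negations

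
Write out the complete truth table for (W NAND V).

V | W | Output
--------------
0 | 0 | 1
0 | 1 | 1
1 | 0 | 1
1 | 1 | 0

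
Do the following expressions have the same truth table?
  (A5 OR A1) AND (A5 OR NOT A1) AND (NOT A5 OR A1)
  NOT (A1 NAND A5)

Yes, they are equivalent — the two output columns agree on all 4 assignments:
A5 | A1 | Expression 1 | Expression 2
-------------------------------------
0 | 0 | 0 | 0
0 | 1 | 0 | 0
1 | 0 | 0 | 0
1 | 1 | 1 | 1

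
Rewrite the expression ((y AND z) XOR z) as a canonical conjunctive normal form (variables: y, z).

(y OR z) AND (NOT y OR z) AND (NOT y OR NOT z)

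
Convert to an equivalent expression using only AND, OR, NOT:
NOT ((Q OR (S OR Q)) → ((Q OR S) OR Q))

(Q OR (S OR Q)) AND NOT ((Q OR S) OR Q)
(Negated implication: NOT(A → B) = A AND NOT B)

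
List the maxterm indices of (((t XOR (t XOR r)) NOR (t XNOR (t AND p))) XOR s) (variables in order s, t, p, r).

ΠM(0, 1, 2, 3, 5, 6, 7, 12) = (s OR t OR p OR r) AND (s OR t OR p OR NOT r) AND (s OR t OR NOT p OR r) AND (s OR t OR NOT p OR NOT r) AND (s OR NOT t OR p OR NOT r) AND (s OR NOT t OR NOT p OR r) AND (s OR NOT t OR NOT p OR NOT r) AND (NOT s OR NOT t OR p OR r)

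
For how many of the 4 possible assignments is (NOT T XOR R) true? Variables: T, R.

Satisfying assignments: (0,0), (1,1)
Count: 2 out of 4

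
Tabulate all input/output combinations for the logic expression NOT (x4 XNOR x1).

x1 | x4 | Output
----------------
0 | 0 | 0
0 | 1 | 1
1 | 0 | 1
1 | 1 | 0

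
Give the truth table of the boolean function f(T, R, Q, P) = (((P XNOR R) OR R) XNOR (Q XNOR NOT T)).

T | R | Q | P | Output
----------------------
0 | 0 | 0 | 0 | 0
0 | 0 | 0 | 1 | 1
0 | 0 | 1 | 0 | 1
0 | 0 | 1 | 1 | 0
0 | 1 | 0 | 0 | 0
0 | 1 | 0 | 1 | 0
0 | 1 | 1 | 0 | 1
0 | 1 | 1 | 1 | 1
1 | 0 | 0 | 0 | 1
1 | 0 | 0 | 1 | 0
1 | 0 | 1 | 0 | 0
1 | 0 | 1 | 1 | 1
1 | 1 | 0 | 0 | 1
1 | 1 | 0 | 1 | 1
1 | 1 | 1 | 0 | 0
1 | 1 | 1 | 1 | 0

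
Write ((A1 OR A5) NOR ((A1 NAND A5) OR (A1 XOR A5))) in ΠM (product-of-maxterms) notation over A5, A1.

ΠM(0, 1, 2, 3) = (A5 OR A1) AND (A5 OR NOT A1) AND (NOT A5 OR A1) AND (NOT A5 OR NOT A1)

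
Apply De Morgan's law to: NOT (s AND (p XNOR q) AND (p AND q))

NOT s OR NOT (p XNOR q) OR NOT (p AND q)
De Morgan's: NOT(AND of terms) = OR of negations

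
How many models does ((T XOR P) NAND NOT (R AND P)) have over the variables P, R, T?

Satisfying assignments: (0,0,0), (0,1,0), (1,0,1), (1,1,0), (1,1,1)
Count: 5 out of 8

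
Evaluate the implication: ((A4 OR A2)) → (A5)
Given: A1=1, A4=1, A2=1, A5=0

Antecedent ((A4 OR A2)) = 1; consequent (A5) = 0.
1 → 0 = 0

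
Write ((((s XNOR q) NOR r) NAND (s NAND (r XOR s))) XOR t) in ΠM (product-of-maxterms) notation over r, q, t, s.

ΠM(2, 3, 4, 7, 10, 11, 14, 15) = (r OR q OR NOT t OR s) AND (r OR q OR NOT t OR NOT s) AND (r OR NOT q OR t OR s) AND (r OR NOT q OR NOT t OR NOT s) AND (NOT r OR q OR NOT t OR s) AND (NOT r OR q OR NOT t OR NOT s) AND (NOT r OR NOT q OR NOT t OR s) AND (NOT r OR NOT q OR NOT t OR NOT s)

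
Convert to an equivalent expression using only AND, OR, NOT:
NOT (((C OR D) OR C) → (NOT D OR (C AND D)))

((C OR D) OR C) AND NOT (NOT D OR (C AND D))
(Negated implication: NOT(A → B) = A AND NOT B)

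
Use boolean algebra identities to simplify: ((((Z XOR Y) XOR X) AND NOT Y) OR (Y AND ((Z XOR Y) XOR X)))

By distribution ((E AND v) OR (E AND NOT v) = E):
= ((Z XOR Y) XOR X)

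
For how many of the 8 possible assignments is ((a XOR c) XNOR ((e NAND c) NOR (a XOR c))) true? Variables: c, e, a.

Satisfying assignments: (0,0,0), (0,1,0), (1,0,1)
Count: 3 out of 8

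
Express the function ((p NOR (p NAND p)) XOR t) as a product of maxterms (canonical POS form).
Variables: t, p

ΠM(0, 1) = (t OR p) AND (t OR NOT p)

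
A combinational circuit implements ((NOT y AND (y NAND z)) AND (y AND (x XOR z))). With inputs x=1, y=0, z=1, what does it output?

Substituting: ((NOT 0 AND (0 NAND 1)) AND (0 AND (1 XOR 1)))
= 0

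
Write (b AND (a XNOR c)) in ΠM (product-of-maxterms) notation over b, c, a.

ΠM(0, 1, 2, 3, 5, 6) = (b OR c OR a) AND (b OR c OR NOT a) AND (b OR NOT c OR a) AND (b OR NOT c OR NOT a) AND (NOT b OR c OR NOT a) AND (NOT b OR NOT c OR a)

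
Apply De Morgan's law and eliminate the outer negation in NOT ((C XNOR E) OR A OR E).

NOT (C XNOR E) AND NOT A AND NOT E
De Morgan's: NOT(OR of terms) = AND of negations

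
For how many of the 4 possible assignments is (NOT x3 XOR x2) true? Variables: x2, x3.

Satisfying assignments: (0,0), (1,1)
Count: 2 out of 4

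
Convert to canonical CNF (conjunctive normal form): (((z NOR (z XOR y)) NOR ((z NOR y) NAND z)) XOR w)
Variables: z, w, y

(z OR w OR y) AND (z OR w OR NOT y) AND (NOT z OR w OR y) AND (NOT z OR w OR NOT y)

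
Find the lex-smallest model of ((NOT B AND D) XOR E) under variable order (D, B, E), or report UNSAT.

D=0, B=0, E=1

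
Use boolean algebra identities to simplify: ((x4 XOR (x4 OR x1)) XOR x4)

By XOR self-cancellation ((E XOR v) XOR v = E):
= (x4 OR x1)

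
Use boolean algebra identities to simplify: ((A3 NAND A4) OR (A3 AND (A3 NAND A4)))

By absorption (E OR (E AND v) = E):
= (A3 NAND A4)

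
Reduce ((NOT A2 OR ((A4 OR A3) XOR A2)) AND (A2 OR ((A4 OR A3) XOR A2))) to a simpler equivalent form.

By distribution ((E OR v) AND (E OR NOT v) = E):
= ((A4 OR A3) XOR A2)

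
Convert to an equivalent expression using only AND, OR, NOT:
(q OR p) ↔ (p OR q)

((q OR p) AND (p OR q)) OR (NOT (q OR p) AND NOT (p OR q))
(Biconditional = both true or both false)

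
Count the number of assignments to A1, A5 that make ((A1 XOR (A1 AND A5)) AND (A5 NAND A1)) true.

Satisfying assignments: (1,0)
Count: 1 out of 4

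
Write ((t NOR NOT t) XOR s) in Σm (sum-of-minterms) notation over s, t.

Σm(2, 3) = (s AND NOT t) OR (s AND t)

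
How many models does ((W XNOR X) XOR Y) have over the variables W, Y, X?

Satisfying assignments: (0,0,0), (0,1,1), (1,0,1), (1,1,0)
Count: 4 out of 8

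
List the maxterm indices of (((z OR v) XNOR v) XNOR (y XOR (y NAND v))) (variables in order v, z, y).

ΠM(1, 2) = (v OR z OR NOT y) AND (v OR NOT z OR y)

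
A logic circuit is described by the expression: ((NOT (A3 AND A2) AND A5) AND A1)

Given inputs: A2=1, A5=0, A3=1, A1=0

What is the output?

Substituting: ((NOT (1 AND 1) AND 0) AND 0)
= 0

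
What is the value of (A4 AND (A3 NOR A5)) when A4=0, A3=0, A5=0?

Substituting: (0 AND (0 NOR 0))
= 0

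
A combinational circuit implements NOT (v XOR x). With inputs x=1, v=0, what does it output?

Substituting: NOT (0 XOR 1)
= 0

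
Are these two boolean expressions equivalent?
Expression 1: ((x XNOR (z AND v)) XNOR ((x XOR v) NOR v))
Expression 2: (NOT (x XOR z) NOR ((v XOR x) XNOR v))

No. Counterexample: with x=0, v=0, z=0, Expression 1 = 1 but Expression 2 = 0.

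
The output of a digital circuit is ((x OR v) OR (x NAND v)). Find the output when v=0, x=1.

Substituting: ((1 OR 0) OR (1 NAND 0))
= 1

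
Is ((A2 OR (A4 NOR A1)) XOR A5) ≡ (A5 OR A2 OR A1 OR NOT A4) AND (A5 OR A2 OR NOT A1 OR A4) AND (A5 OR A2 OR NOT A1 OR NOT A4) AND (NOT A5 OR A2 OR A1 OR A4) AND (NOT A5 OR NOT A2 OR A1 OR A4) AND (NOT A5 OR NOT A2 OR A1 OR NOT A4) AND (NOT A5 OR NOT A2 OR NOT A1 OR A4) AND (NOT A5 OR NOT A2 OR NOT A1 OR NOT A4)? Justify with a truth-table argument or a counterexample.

Yes, they are equivalent — the two output columns agree on all 16 assignments:
A5 | A2 | A1 | A4 | Expression 1 | Expression 2
-----------------------------------------------
0 | 0 | 0 | 0 | 1 | 1
0 | 0 | 0 | 1 | 0 | 0
0 | 0 | 1 | 0 | 0 | 0
0 | 0 | 1 | 1 | 0 | 0
0 | 1 | 0 | 0 | 1 | 1
0 | 1 | 0 | 1 | 1 | 1
0 | 1 | 1 | 0 | 1 | 1
0 | 1 | 1 | 1 | 1 | 1
1 | 0 | 0 | 0 | 0 | 0
1 | 0 | 0 | 1 | 1 | 1
1 | 0 | 1 | 0 | 1 | 1
1 | 0 | 1 | 1 | 1 | 1
1 | 1 | 0 | 0 | 0 | 0
1 | 1 | 0 | 1 | 0 | 0
1 | 1 | 1 | 0 | 0 | 0
1 | 1 | 1 | 1 | 0 | 0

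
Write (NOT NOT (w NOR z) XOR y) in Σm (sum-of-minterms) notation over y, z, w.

Σm(0, 5, 6, 7) = (NOT y AND NOT z AND NOT w) OR (y AND NOT z AND w) OR (y AND z AND NOT w) OR (y AND z AND w)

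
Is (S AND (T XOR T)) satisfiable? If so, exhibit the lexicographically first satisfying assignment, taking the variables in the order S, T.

UNSATISFIABLE - no assignment makes this expression true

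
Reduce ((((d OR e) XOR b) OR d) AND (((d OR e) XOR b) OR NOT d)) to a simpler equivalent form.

By distribution ((E OR v) AND (E OR NOT v) = E):
= ((d OR e) XOR b)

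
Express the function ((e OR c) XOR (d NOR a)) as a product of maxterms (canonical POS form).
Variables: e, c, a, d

ΠM(1, 2, 3, 4, 8, 12) = (e OR c OR a OR NOT d) AND (e OR c OR NOT a OR d) AND (e OR c OR NOT a OR NOT d) AND (e OR NOT c OR a OR d) AND (NOT e OR c OR a OR d) AND (NOT e OR NOT c OR a OR d)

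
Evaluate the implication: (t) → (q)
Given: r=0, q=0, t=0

Antecedent (t) = 0; consequent (q) = 0.
0 → 0 = 1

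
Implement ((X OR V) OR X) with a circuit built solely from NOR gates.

((((X NOR V) NOR (X NOR V)) NOR X) NOR (((X NOR V) NOR (X NOR V)) NOR X))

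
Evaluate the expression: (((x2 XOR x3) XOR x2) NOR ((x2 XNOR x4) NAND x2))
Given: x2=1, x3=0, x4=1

Substituting: (((1 XOR 0) XOR 1) NOR ((1 XNOR 1) NAND 1))
= 1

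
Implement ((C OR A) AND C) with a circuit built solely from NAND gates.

((((C NAND C) NAND (A NAND A)) NAND C) NAND (((C NAND C) NAND (A NAND A)) NAND C))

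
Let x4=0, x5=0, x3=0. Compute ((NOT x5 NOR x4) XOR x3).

Substituting: ((NOT 0 NOR 0) XOR 0)
= 0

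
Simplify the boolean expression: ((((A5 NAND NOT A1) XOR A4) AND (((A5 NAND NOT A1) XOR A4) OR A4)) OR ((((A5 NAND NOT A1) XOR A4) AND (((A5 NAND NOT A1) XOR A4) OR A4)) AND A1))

By absorption (E OR (E AND v) = E) then absorption (E AND (E OR v) = E):
= ((A5 NAND NOT A1) XOR A4)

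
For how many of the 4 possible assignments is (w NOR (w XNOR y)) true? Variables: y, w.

Satisfying assignments: (1,0)
Count: 1 out of 4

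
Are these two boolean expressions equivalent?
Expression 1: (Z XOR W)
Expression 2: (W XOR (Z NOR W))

No. Counterexample: with Z=0, W=0, Expression 1 = 0 but Expression 2 = 1.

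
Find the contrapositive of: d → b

Contrapositive: NOT b → NOT d
Note: A statement and its contrapositive are logically equivalent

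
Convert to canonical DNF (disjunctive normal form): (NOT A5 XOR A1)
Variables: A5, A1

(NOT A5 AND NOT A1) OR (A5 AND A1)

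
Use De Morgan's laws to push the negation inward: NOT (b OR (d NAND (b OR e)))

NOT b AND NOT (d NAND (b OR e))
De Morgan's: NOT(OR of terms) = AND of negations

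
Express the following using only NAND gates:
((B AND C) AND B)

((((B NAND C) NAND (B NAND C)) NAND B) NAND (((B NAND C) NAND (B NAND C)) NAND B))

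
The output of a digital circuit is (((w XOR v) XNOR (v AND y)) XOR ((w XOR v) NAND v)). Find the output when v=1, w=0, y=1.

Substituting: (((0 XOR 1) XNOR (1 AND 1)) XOR ((0 XOR 1) NAND 1))
= 1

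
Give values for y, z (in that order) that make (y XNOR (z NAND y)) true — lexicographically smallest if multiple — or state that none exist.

y=1, z=0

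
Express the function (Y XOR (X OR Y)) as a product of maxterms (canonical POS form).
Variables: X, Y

ΠM(0, 1, 3) = (X OR Y) AND (X OR NOT Y) AND (NOT X OR NOT Y)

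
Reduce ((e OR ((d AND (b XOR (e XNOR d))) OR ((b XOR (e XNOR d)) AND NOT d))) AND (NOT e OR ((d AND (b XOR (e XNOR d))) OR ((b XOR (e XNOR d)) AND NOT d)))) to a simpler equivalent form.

By distribution ((E OR v) AND (E OR NOT v) = E) then distribution ((E AND v) OR (E AND NOT v) = E):
= (b XOR (e XNOR d))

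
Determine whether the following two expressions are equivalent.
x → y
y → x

No, Converse is not equivalent to original (counterexample: x=0, y=1)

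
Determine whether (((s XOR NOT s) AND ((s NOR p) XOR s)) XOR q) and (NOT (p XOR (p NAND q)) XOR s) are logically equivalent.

No. Counterexample: with s=0, q=0, p=0, Expression 1 = 1 but Expression 2 = 0.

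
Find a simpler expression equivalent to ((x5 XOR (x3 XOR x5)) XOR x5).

By XOR self-cancellation ((E XOR v) XOR v = E):
= (x3 XOR x5)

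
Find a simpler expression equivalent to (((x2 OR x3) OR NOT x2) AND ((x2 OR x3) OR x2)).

By distribution ((E OR v) AND (E OR NOT v) = E):
= (x2 OR x3)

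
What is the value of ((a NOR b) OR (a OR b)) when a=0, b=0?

Substituting: ((0 NOR 0) OR (0 OR 0))
= 1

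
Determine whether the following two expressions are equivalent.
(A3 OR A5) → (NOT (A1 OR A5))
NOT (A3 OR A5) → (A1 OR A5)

No, Inverse is not equivalent to original (counterexample: A3=0, A5=0, A1=0)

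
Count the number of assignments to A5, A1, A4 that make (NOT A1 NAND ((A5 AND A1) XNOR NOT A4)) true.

Satisfying assignments: (0,0,0), (0,1,0), (0,1,1), (1,0,0), (1,1,0), (1,1,1)
Count: 6 out of 8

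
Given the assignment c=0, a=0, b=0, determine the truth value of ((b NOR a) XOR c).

Substituting: ((0 NOR 0) XOR 0)
= 1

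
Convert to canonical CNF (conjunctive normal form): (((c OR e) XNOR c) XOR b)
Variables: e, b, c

(e OR NOT b OR c) AND (e OR NOT b OR NOT c) AND (NOT e OR b OR c) AND (NOT e OR NOT b OR NOT c)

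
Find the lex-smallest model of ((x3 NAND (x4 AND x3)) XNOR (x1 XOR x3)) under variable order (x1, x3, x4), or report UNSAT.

x1=0, x3=1, x4=0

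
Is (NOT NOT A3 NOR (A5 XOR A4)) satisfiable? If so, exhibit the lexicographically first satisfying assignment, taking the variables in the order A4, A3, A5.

A4=0, A3=0, A5=0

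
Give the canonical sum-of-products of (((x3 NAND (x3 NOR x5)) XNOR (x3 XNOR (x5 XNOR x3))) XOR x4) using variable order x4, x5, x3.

Σm(2, 3, 4, 5) = (NOT x4 AND x5 AND NOT x3) OR (NOT x4 AND x5 AND x3) OR (x4 AND NOT x5 AND NOT x3) OR (x4 AND NOT x5 AND x3)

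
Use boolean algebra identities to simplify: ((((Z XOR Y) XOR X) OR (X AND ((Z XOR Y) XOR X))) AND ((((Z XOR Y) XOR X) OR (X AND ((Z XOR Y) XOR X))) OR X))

By absorption (E AND (E OR v) = E) then absorption (E OR (E AND v) = E):
= ((Z XOR Y) XOR X)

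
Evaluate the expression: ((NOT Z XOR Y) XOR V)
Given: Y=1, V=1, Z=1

Substituting: ((NOT 1 XOR 1) XOR 1)
= 0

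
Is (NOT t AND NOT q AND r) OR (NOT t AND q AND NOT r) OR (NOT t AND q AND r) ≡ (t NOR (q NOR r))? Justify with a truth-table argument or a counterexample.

Yes, they are equivalent — the two output columns agree on all 8 assignments:
t | q | r | Expression 1 | Expression 2
---------------------------------------
0 | 0 | 0 | 0 | 0
0 | 0 | 1 | 1 | 1
0 | 1 | 0 | 1 | 1
0 | 1 | 1 | 1 | 1
1 | 0 | 0 | 0 | 0
1 | 0 | 1 | 0 | 0
1 | 1 | 0 | 0 | 0
1 | 1 | 1 | 0 | 0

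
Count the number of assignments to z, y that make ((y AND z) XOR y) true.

Satisfying assignments: (0,1)
Count: 1 out of 4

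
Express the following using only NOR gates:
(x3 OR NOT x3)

((x3 NOR (x3 NOR x3)) NOR (x3 NOR (x3 NOR x3)))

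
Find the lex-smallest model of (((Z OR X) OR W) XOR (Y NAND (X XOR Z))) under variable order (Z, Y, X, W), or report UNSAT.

Z=0, Y=0, X=0, W=0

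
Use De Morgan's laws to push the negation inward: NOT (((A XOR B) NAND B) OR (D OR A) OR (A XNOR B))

NOT ((A XOR B) NAND B) AND NOT (D OR A) AND NOT (A XNOR B)
De Morgan's: NOT(OR of terms) = AND of negations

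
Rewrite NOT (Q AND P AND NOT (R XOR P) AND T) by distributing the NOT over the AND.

NOT Q OR NOT P OR (R XOR P) OR NOT T
De Morgan's: NOT(AND of terms) = OR of negations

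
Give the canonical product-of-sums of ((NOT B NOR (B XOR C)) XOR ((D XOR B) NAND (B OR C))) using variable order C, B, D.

ΠM(2, 5, 7) = (C OR NOT B OR D) AND (NOT C OR B OR NOT D) AND (NOT C OR NOT B OR NOT D)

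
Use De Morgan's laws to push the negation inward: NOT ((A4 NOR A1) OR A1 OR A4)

NOT (A4 NOR A1) AND NOT A1 AND NOT A4
De Morgan's: NOT(OR of terms) = AND of negations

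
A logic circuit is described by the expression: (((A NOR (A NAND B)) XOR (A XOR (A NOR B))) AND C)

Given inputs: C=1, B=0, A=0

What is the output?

Substituting: (((0 NOR (0 NAND 0)) XOR (0 XOR (0 NOR 0))) AND 1)
= 1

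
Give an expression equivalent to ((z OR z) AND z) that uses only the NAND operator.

((((z NAND z) NAND (z NAND z)) NAND z) NAND (((z NAND z) NAND (z NAND z)) NAND z))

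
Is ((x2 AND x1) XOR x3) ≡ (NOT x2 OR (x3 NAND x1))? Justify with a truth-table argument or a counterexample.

No. Counterexample: with x2=0, x1=0, x3=0, Expression 1 = 0 but Expression 2 = 1.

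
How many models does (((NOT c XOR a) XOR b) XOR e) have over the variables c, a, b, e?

Satisfying assignments: (0,0,0,0), (0,0,1,1), (0,1,0,1), (0,1,1,0), (1,0,0,1), (1,0,1,0), (1,1,0,0), (1,1,1,1)
Count: 8 out of 16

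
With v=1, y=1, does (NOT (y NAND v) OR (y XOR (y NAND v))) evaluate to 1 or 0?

Substituting: (NOT (1 NAND 1) OR (1 XOR (1 NAND 1)))
= 1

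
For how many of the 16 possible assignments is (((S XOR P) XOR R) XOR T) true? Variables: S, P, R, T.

Satisfying assignments: (0,0,0,1), (0,0,1,0), (0,1,0,0), (0,1,1,1), (1,0,0,0), (1,0,1,1), (1,1,0,1), (1,1,1,0)
Count: 8 out of 16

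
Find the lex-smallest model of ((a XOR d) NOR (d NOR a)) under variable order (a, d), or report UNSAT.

a=1, d=1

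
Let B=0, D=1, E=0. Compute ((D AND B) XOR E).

Substituting: ((1 AND 0) XOR 0)
= 0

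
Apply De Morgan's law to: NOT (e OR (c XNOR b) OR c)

NOT e AND NOT (c XNOR b) AND NOT c
De Morgan's: NOT(OR of terms) = AND of negations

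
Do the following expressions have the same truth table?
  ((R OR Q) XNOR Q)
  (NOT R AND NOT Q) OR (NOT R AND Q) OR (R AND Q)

Yes, they are equivalent — the two output columns agree on all 4 assignments:
R | Q | Expression 1 | Expression 2
-----------------------------------
0 | 0 | 1 | 1
0 | 1 | 1 | 1
1 | 0 | 0 | 0
1 | 1 | 1 | 1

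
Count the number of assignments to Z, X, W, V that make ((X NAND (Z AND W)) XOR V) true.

Satisfying assignments: (0,0,0,0), (0,0,1,0), (0,1,0,0), (0,1,1,0), (1,0,0,0), (1,0,1,0), (1,1,0,0), (1,1,1,1)
Count: 8 out of 16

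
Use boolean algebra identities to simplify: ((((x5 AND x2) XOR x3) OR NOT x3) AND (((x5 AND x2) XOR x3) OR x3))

By distribution ((E OR v) AND (E OR NOT v) = E):
= ((x5 AND x2) XOR x3)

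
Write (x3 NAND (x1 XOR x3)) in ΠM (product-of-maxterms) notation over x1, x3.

ΠM(1) = (x1 OR NOT x3)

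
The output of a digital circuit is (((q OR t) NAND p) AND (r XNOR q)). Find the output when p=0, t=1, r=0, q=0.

Substituting: (((0 OR 1) NAND 0) AND (0 XNOR 0))
= 1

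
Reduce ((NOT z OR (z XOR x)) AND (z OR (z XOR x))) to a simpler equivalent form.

By distribution ((E OR v) AND (E OR NOT v) = E):
= (z XOR x)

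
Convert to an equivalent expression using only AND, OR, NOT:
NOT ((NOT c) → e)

(NOT c) AND NOT e
(Negated implication: NOT(A → B) = A AND NOT B)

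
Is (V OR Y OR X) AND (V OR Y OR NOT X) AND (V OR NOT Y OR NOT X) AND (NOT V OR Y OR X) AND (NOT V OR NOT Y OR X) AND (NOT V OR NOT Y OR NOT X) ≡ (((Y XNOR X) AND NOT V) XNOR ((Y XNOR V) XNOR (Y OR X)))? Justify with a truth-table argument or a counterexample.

Yes, they are equivalent — the two output columns agree on all 8 assignments:
V | Y | X | Expression 1 | Expression 2
---------------------------------------
0 | 0 | 0 | 0 | 0
0 | 0 | 1 | 0 | 0
0 | 1 | 0 | 1 | 1
0 | 1 | 1 | 0 | 0
1 | 0 | 0 | 0 | 0
1 | 0 | 1 | 1 | 1
1 | 1 | 0 | 0 | 0
1 | 1 | 1 | 0 | 0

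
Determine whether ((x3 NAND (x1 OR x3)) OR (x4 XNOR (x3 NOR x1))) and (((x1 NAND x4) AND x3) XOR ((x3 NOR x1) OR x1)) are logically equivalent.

No. Counterexample: with x4=0, x1=1, x3=1, Expression 1 = 1 but Expression 2 = 0.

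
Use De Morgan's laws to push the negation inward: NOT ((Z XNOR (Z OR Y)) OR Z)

NOT (Z XNOR (Z OR Y)) AND NOT Z
De Morgan's: NOT(OR of terms) = AND of negations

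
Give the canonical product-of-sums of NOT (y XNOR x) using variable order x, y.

ΠM(0, 3) = (x OR y) AND (NOT x OR NOT y)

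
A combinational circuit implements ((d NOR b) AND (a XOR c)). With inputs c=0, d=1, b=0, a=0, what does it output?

Substituting: ((1 NOR 0) AND (0 XOR 0))
= 0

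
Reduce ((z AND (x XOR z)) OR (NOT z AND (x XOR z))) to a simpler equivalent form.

By distribution ((E AND v) OR (E AND NOT v) = E):
= (x XOR z)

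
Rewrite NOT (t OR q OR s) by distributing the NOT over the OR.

NOT t AND NOT q AND NOT s
De Morgan's: NOT(OR of terms) = AND of negations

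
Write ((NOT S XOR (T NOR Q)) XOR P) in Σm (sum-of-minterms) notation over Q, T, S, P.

Σm(1, 2, 4, 7, 8, 11, 12, 15) = (NOT Q AND NOT T AND NOT S AND P) OR (NOT Q AND NOT T AND S AND NOT P) OR (NOT Q AND T AND NOT S AND NOT P) OR (NOT Q AND T AND S AND P) OR (Q AND NOT T AND NOT S AND NOT P) OR (Q AND NOT T AND S AND P) OR (Q AND T AND NOT S AND NOT P) OR (Q AND T AND S AND P)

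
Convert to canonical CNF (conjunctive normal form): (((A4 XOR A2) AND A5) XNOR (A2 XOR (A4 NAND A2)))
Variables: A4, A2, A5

(A4 OR A2 OR A5) AND (A4 OR A2 OR NOT A5) AND (A4 OR NOT A2 OR NOT A5) AND (NOT A4 OR A2 OR A5) AND (NOT A4 OR NOT A2 OR A5) AND (NOT A4 OR NOT A2 OR NOT A5)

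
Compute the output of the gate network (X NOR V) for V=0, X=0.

Substituting: (0 NOR 0)
= 1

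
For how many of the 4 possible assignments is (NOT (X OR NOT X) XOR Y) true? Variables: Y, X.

Satisfying assignments: (1,0), (1,1)
Count: 2 out of 4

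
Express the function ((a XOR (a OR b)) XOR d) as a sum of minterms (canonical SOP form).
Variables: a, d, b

Σm(1, 2, 6, 7) = (NOT a AND NOT d AND b) OR (NOT a AND d AND NOT b) OR (a AND d AND NOT b) OR (a AND d AND b)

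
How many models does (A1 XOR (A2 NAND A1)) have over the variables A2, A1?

Satisfying assignments: (0,0), (1,0), (1,1)
Count: 3 out of 4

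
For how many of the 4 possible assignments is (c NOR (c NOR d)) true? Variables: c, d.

Satisfying assignments: (0,1)
Count: 1 out of 4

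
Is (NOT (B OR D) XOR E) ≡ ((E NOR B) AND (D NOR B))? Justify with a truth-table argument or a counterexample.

No. Counterexample: with E=1, D=0, B=1, Expression 1 = 1 but Expression 2 = 0.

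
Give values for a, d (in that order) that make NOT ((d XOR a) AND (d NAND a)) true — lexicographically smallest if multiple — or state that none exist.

a=0, d=0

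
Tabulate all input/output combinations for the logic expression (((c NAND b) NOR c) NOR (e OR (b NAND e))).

b | c | e | Output
------------------
0 | 0 | 0 | 0
0 | 0 | 1 | 0
0 | 1 | 0 | 0
0 | 1 | 1 | 0
1 | 0 | 0 | 0
1 | 0 | 1 | 0
1 | 1 | 0 | 0
1 | 1 | 1 | 0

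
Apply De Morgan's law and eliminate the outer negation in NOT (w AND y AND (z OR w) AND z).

NOT w OR NOT y OR NOT (z OR w) OR NOT z
De Morgan's: NOT(AND of terms) = OR of negations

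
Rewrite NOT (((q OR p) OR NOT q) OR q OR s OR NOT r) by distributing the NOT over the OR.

NOT ((q OR p) OR NOT q) AND NOT q AND NOT s AND r
De Morgan's: NOT(OR of terms) = AND of negations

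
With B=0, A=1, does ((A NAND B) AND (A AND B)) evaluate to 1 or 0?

Substituting: ((1 NAND 0) AND (1 AND 0))
= 0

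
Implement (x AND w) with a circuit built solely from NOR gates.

((x NOR x) NOR (w NOR w))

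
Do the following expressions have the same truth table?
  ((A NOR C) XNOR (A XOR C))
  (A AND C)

Yes, they are equivalent — the two output columns agree on all 4 assignments:
A | C | Expression 1 | Expression 2
-----------------------------------
0 | 0 | 0 | 0
0 | 1 | 0 | 0
1 | 0 | 0 | 0
1 | 1 | 1 | 1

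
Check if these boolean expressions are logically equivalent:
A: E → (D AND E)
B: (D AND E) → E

No, Converse is not equivalent to original (counterexample: A=0, D=0, E=1)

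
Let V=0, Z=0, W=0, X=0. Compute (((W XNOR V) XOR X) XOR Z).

Substituting: (((0 XNOR 0) XOR 0) XOR 0)
= 1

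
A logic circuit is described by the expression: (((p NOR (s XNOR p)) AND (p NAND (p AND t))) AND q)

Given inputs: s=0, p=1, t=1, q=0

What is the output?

Substituting: (((1 NOR (0 XNOR 1)) AND (1 NAND (1 AND 1))) AND 0)
= 0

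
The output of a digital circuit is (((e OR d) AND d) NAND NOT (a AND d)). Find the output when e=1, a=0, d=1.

Substituting: (((1 OR 1) AND 1) NAND NOT (0 AND 1))
= 0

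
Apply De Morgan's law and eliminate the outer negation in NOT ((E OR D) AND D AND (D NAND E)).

NOT (E OR D) OR NOT D OR NOT (D NAND E)
De Morgan's: NOT(AND of terms) = OR of negations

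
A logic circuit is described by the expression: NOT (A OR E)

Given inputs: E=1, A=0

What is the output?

Substituting: NOT (0 OR 1)
= 0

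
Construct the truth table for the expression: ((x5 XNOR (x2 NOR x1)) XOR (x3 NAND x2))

x3 | x5 | x2 | x1 | Output
--------------------------
0 | 0 | 0 | 0 | 1
0 | 0 | 0 | 1 | 0
0 | 0 | 1 | 0 | 0
0 | 0 | 1 | 1 | 0
0 | 1 | 0 | 0 | 0
0 | 1 | 0 | 1 | 1
0 | 1 | 1 | 0 | 1
0 | 1 | 1 | 1 | 1
1 | 0 | 0 | 0 | 1
1 | 0 | 0 | 1 | 0
1 | 0 | 1 | 0 | 1
1 | 0 | 1 | 1 | 1
1 | 1 | 0 | 0 | 0
1 | 1 | 0 | 1 | 1
1 | 1 | 1 | 0 | 0
1 | 1 | 1 | 1 | 0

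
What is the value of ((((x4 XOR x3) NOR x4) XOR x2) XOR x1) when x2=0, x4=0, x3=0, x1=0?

Substituting: ((((0 XOR 0) NOR 0) XOR 0) XOR 0)
= 1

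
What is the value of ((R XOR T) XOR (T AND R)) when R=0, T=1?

Substituting: ((0 XOR 1) XOR (1 AND 0))
= 1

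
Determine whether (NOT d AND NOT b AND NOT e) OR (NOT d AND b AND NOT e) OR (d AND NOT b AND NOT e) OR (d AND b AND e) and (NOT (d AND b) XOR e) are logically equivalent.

Yes, they are equivalent — the two output columns agree on all 8 assignments:
d | b | e | Expression 1 | Expression 2
---------------------------------------
0 | 0 | 0 | 1 | 1
0 | 0 | 1 | 0 | 0
0 | 1 | 0 | 1 | 1
0 | 1 | 1 | 0 | 0
1 | 0 | 0 | 1 | 1
1 | 0 | 1 | 0 | 0
1 | 1 | 0 | 0 | 0
1 | 1 | 1 | 1 | 1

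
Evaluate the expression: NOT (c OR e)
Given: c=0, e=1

Substituting: NOT (0 OR 1)
= 0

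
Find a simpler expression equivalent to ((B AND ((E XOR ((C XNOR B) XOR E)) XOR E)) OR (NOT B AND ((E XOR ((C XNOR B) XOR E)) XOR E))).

By distribution ((E AND v) OR (E AND NOT v) = E) then XOR self-cancellation ((E XOR v) XOR v = E):
= ((C XNOR B) XOR E)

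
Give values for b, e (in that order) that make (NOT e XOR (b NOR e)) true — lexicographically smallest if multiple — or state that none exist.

b=1, e=0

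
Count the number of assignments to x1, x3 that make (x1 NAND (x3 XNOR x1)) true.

Satisfying assignments: (0,0), (0,1), (1,0)
Count: 3 out of 4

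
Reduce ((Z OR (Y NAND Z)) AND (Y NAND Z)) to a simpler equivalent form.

By absorption (E AND (E OR v) = E):
= (Y NAND Z)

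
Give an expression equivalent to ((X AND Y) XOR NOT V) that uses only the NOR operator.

((((((X NOR X) NOR (Y NOR Y)) NOR (V NOR V)) NOR (((X NOR X) NOR (Y NOR Y)) NOR (V NOR V))) NOR ((((X NOR X) NOR (Y NOR Y)) NOR (V NOR V)) NOR (((X NOR X) NOR (Y NOR Y)) NOR (V NOR V)))) NOR ((((((X NOR X) NOR (Y NOR Y)) NOR ((X NOR X) NOR (Y NOR Y))) NOR ((V NOR V) NOR (V NOR V))) NOR ((((X NOR X) NOR (Y NOR Y)) NOR ((X NOR X) NOR (Y NOR Y))) NOR ((V NOR V) NOR (V NOR V)))) NOR (((((X NOR X) NOR (Y NOR Y)) NOR ((X NOR X) NOR (Y NOR Y))) NOR ((V NOR V) NOR (V NOR V))) NOR ((((X NOR X) NOR (Y NOR Y)) NOR ((X NOR X) NOR (Y NOR Y))) NOR ((V NOR V) NOR (V NOR V))))))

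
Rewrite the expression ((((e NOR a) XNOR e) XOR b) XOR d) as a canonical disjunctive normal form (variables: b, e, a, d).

(NOT b AND NOT e AND NOT a AND d) OR (NOT b AND NOT e AND a AND NOT d) OR (NOT b AND e AND NOT a AND d) OR (NOT b AND e AND a AND d) OR (b AND NOT e AND NOT a AND NOT d) OR (b AND NOT e AND a AND d) OR (b AND e AND NOT a AND NOT d) OR (b AND e AND a AND NOT d)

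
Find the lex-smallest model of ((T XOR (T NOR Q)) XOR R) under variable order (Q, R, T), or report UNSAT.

Q=0, R=0, T=0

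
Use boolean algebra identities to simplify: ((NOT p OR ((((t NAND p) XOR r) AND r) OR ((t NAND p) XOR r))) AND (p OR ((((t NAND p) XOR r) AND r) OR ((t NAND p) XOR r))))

By distribution ((E OR v) AND (E OR NOT v) = E) then absorption (E OR (E AND v) = E):
= ((t NAND p) XOR r)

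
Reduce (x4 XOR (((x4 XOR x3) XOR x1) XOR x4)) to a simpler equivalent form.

By XOR self-cancellation ((E XOR v) XOR v = E):
= ((x4 XOR x3) XOR x1)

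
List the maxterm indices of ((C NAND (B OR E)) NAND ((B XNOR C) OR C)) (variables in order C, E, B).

ΠM(0, 2, 4) = (C OR E OR B) AND (C OR NOT E OR B) AND (NOT C OR E OR B)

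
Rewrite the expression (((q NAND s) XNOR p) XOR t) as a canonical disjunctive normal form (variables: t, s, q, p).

(NOT t AND NOT s AND NOT q AND p) OR (NOT t AND NOT s AND q AND p) OR (NOT t AND s AND NOT q AND p) OR (NOT t AND s AND q AND NOT p) OR (t AND NOT s AND NOT q AND NOT p) OR (t AND NOT s AND q AND NOT p) OR (t AND s AND NOT q AND NOT p) OR (t AND s AND q AND p)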